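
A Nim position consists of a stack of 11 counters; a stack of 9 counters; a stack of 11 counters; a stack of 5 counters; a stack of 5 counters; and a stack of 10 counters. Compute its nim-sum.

Write each in binary and XOR column by column:
  1011  (11)
  1001  (9)
  1011  (11)
  0101  (5)
  0101  (5)
  1010  (10)
  ----
  0011  (3)

3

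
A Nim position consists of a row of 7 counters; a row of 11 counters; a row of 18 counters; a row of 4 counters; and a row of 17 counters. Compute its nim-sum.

11

Nim-sum: 7 ⊕ 11 ⊕ 18 ⊕ 4 ⊕ 17 = 11.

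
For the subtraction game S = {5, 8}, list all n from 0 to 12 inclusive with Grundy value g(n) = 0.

0, 1, 2, 3, 4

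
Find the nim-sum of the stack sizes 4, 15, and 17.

26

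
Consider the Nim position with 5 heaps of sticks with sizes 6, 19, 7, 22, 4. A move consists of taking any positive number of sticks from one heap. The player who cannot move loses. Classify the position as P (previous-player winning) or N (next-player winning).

P-position

Nim-sum: 6 ⊕ 19 ⊕ 7 ⊕ 22 ⊕ 4 = 0.
The nim-sum is 0, so this is a P-position: the player to move is in a losing position under optimal play.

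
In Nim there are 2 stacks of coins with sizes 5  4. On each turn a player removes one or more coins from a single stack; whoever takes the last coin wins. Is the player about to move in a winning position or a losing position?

Winning position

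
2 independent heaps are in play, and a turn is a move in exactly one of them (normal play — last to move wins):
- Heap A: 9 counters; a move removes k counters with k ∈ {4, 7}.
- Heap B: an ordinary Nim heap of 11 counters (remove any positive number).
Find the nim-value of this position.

9

For heap A, compute g(0), g(1), … with moves {4, 7}:
k:     0  1  2  3  4  5  6  7  8  9
g(k):  0  0  0  0  1  1  1  1  2  2
So g(9) = 2.
Heap B is a plain Nim heap of size 11, so its Grundy value is 11.
By the Sprague-Grundy theorem, the Grundy value of a sum of independent games is the XOR of the component values.
Combined value = 2 ⊕ 11 = 9.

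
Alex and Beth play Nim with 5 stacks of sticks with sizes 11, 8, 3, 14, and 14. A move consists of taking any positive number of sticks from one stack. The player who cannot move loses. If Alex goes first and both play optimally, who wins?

Compute the nim-sum pairwise:
11 XOR 8 = 3
3 XOR 3 = 0
0 XOR 14 = 14
14 XOR 14 = 0
The nim-sum is 0, so this is a P-position: the player to move is in a losing position under optimal play; Alex is about to move from it and so loses — Beth wins.

Beth wins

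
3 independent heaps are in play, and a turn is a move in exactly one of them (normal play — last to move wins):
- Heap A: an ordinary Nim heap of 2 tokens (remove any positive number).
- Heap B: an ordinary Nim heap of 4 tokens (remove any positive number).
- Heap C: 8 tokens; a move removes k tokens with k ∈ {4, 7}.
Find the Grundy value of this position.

Heap A is a plain Nim heap of size 2, so its Grundy value is 2.
Heap B is a plain Nim heap of size 4, so its Grundy value is 4.
Grundy values for heap C (subtraction set {4, 7}):
k:     0  1  2  3  4  5  6  7  8
g(k):  0  0  0  0  1  1  1  1  2
So g(8) = 2.
By the Sprague-Grundy theorem, the Grundy value of a sum of independent games is the XOR of the component values.
Combined value = 2 XOR 4 XOR 2 = 4.

4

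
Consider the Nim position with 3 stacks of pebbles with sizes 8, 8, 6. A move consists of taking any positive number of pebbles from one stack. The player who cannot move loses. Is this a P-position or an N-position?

Compute the nim-sum pairwise:
8 ^ 8 = 0
0 ^ 6 = 6
The nim-sum is 6 ≠ 0, so this is an N-position: the player to move can win.

N-position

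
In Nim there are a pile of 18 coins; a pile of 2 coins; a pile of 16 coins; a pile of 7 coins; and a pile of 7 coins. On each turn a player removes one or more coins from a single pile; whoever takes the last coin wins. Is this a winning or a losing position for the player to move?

Losing position

Bitwise XOR of the heap sizes:
  10010  (18)
  00010  (2)
  10000  (16)
  00111  (7)
  00111  (7)
  -----
  00000  (0)
The nim-sum is 0, so this is a P-position: the player to move is in a losing position under optimal play.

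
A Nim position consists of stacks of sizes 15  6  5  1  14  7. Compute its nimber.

4

Compute the nim-sum pairwise:
15 ^ 6 = 9
9 ^ 5 = 12
12 ^ 1 = 13
13 ^ 14 = 3
3 ^ 7 = 4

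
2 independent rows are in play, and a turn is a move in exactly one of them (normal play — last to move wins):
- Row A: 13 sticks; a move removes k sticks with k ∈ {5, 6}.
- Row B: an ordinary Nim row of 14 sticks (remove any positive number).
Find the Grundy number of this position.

14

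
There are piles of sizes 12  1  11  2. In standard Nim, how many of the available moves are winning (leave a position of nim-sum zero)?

Compute the nim-sum pairwise:
12 ⊕ 1 = 13
13 ⊕ 11 = 6
6 ⊕ 2 = 4
The overall nim-sum is X = 4. A pile of size p has a winning move iff p XOR X < p (reduce it to p XOR X).
  12: 12 XOR 4 = 8 < 12 — winning move (to 8).
  1: 1 XOR 4 = 5 ≥ 1 — no move.
  11: 11 XOR 4 = 15 ≥ 11 — no move.
  2: 2 XOR 4 = 6 ≥ 2 — no move.
That gives 1 winning move.

1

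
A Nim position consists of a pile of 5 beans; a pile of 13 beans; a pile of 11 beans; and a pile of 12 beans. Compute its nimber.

Write each in binary and XOR column by column:
  0101  (5)
  1101  (13)
  1011  (11)
  1100  (12)
  ----
  1111  (15)

15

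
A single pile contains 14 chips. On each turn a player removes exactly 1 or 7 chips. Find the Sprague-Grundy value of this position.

0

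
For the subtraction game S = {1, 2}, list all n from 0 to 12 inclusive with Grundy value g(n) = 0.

Compute g(0), g(1), … for moves {1, 2}:
k:     0  1  2  3  4  5  6  7  8  9 10 11 12
g(k):  0  1  2  0  1  2  0  1  2  0  1  2  0
The P-positions (g = 0) in 0..12 are 0, 3, 6, 9, 12.

0, 3, 6, 9, 12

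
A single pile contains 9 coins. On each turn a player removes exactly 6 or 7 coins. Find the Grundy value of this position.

Compute g(0), g(1), … for moves {6, 7}:
k:     0  1  2  3  4  5  6  7  8  9
g(k):  0  0  0  0  0  0  1  1  1  1
So g(9) = 1.

1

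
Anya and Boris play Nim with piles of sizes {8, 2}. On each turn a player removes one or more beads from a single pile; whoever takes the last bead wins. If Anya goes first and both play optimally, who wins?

Bitwise XOR of the heap sizes:
  1000  (8)
  0010  (2)
  ----
  1010  (10)
The nim-sum is 10 ≠ 0, so this is an N-position: the player to move can win; Anya has a winning move.

Anya wins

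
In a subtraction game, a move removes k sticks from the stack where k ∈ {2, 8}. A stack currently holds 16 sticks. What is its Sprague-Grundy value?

Compute g(0), g(1), … for moves {2, 8}:
k:     0  1  2  3  4  5  6  7  8  9 10 11 12 13 14 15 16
g(k):  0  0  1  1  0  0  1  1  2  2  0  0  1  1  0  0  1
So g(16) = 1.

1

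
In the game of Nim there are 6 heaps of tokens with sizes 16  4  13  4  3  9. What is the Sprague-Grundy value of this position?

23

In binary:
  10000  (16)
  00100  (4)
  01101  (13)
  00100  (4)
  00011  (3)
  01001  (9)
  -----
  10111  (23)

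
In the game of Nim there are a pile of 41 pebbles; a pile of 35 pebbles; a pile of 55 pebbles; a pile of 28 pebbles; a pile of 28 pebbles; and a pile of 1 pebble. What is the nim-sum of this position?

Nim-sum: 41 XOR 35 XOR 55 XOR 28 XOR 28 XOR 1 = 60.

60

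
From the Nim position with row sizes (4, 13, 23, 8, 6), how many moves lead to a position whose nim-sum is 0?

Nim-sum: 4 ^ 13 ^ 23 ^ 8 ^ 6 = 16.
The overall nim-sum is X = 16. A row of size p has a winning move iff p XOR X < p (reduce it to p XOR X).
  4: 4 XOR 16 = 20 ≥ 4 — no move.
  13: 13 XOR 16 = 29 ≥ 13 — no move.
  23: 23 XOR 16 = 7 < 23 — winning move (to 7).
  8: 8 XOR 16 = 24 ≥ 8 — no move.
  6: 6 XOR 16 = 22 ≥ 6 — no move.
That gives 1 winning move.

1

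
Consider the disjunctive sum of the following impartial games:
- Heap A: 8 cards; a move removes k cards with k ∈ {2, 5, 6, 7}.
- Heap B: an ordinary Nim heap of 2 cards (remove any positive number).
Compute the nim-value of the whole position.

0

Build the Grundy sequence for heap A with g(k) = mex{g(k−s) : s ∈ {2, 5, 6, 7}, s ≤ k}:
g(0) = mex{} = 0
g(1) = mex{} = 0
g(2) = mex{0} = 1
g(3) = mex{0} = 1
g(4) = mex{1} = 0
g(5) = mex{0,1} = 2
g(6) = mex{0} = 1
g(7) = mex{0,1,2} = 3
g(8) = mex{0,1} = 2
So g(8) = 2.
Heap B is a plain Nim heap of size 2, so its Grundy value is 2.
The value of a disjunctive sum is the nim-sum of the parts.
Combined value = 2 ⊕ 2 = 0.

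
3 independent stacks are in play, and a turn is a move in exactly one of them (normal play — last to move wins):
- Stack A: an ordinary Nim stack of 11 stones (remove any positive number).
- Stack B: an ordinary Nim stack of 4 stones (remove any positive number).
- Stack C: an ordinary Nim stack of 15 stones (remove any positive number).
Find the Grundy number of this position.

0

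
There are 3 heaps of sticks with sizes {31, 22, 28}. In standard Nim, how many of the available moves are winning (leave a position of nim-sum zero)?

3

In binary:
  11111  (31)
  10110  (22)
  11100  (28)
  -----
  10101  (21)
The overall nim-sum is X = 21. A heap of size p has a winning move iff p XOR X < p (reduce it to p XOR X).
  31: 31 XOR 21 = 10 < 31 — winning move (to 10).
  22: 22 XOR 21 = 3 < 22 — winning move (to 3).
  28: 28 XOR 21 = 9 < 28 — winning move (to 9).
That gives 3 winning moves.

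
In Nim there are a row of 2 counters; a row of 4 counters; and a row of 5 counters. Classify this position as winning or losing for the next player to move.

Nim-sum: 2 XOR 4 XOR 5 = 3.
The nim-sum is 3 ≠ 0, so this is an N-position: the player to move can win.

Winning position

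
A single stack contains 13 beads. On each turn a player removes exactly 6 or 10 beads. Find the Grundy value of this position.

Compute g(0), g(1), … for moves {6, 10}:
k:     0  1  2  3  4  5  6  7  8  9 10 11 12 13
g(k):  0  0  0  0  0  0  1  1  1  1  1  1  2  2
So g(13) = 2.

2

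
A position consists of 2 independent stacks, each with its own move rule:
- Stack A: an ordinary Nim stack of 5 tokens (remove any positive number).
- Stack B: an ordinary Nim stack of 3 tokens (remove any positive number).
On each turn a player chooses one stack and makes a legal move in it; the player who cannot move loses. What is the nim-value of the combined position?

Stack A is a plain Nim stack of size 5, so its Grundy value is 5.
Stack B is a plain Nim stack of size 3, so its Grundy value is 3.
The value of a disjunctive sum is the nim-sum of the parts.
Combined value = 5 ⊕ 3 = 6.

6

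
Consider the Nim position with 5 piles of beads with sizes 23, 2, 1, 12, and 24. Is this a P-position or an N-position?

Compute the nim-sum pairwise:
23 XOR 2 = 21
21 XOR 1 = 20
20 XOR 12 = 24
24 XOR 24 = 0
The nim-sum is 0, so this is a P-position: the player to move is in a losing position under optimal play.

P-position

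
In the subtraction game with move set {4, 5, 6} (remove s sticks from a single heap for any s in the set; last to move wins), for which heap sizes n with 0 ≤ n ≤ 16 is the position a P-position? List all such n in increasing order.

0, 1, 2, 3, 10, 11, 12, 13

Grundy values for subtraction set {4, 5, 6}:
k:     0  1  2  3  4  5  6  7  8  9 10 11 12 13 14 15 16
g(k):  0  0  0  0  1  1  1  1  2  2  0  0  0  0  1  1  1
The P-positions (g = 0) in 0..16 are 0, 1, 2, 3, 10, 11, 12, 13.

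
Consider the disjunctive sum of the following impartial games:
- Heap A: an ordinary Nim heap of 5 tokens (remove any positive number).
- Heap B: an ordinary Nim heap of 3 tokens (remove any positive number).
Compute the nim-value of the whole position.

6

Heap A is a plain Nim heap of size 5, so its Grundy value is 5.
Heap B is a plain Nim heap of size 3, so its Grundy value is 3.
By the Sprague-Grundy theorem, the Grundy value of a sum of independent games is the XOR of the component values.
Combined value = 5 ⊕ 3 = 6.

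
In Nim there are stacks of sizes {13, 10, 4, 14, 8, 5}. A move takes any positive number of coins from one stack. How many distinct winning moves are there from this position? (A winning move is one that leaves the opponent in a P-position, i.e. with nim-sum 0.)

In binary:
  1101  (13)
  1010  (10)
  0100  (4)
  1110  (14)
  1000  (8)
  0101  (5)
  ----
  0000  (0)
The nim-sum is already 0, so every move leaves a nonzero nim-sum — there are no winning moves.

0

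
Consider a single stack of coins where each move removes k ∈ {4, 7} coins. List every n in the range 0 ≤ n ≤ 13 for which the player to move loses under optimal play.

Build the Grundy sequence with g(k) = mex{g(k−s) : s ∈ {4, 7}, s ≤ k}:
k:     0  1  2  3  4  5  6  7  8  9 10 11 12 13
g(k):  0  0  0  0  1  1  1  1  2  2  2  0  0  0
The P-positions (g = 0) in 0..13 are 0, 1, 2, 3, 11, 12, 13.

0, 1, 2, 3, 11, 12, 13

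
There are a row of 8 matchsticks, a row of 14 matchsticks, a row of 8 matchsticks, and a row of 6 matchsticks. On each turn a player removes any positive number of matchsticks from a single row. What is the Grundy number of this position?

8

Write each in binary and XOR column by column:
  1000  (8)
  1110  (14)
  1000  (8)
  0110  (6)
  ----
  1000  (8)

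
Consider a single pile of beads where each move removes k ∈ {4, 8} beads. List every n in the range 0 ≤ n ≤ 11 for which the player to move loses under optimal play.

Grundy values for subtraction set {4, 8}:
k:     0  1  2  3  4  5  6  7  8  9 10 11
g(k):  0  0  0  0  1  1  1  1  2  2  2  2
The P-positions (g = 0) in 0..11 are 0, 1, 2, 3.

0, 1, 2, 3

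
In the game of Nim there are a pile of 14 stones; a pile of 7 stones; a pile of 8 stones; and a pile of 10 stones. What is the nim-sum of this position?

11

Compute the nim-sum pairwise:
14 ^ 7 = 9
9 ^ 8 = 1
1 ^ 10 = 11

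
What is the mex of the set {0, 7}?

1

0 is in the set but 1 is not, so the mex is 1.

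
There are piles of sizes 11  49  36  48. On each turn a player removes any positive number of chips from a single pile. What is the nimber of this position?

Nim-sum: 11 ^ 49 ^ 36 ^ 48 = 46.

46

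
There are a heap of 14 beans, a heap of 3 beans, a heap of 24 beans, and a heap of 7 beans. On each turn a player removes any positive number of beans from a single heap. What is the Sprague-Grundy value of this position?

18

Nim-sum: 14 XOR 3 XOR 24 XOR 7 = 18.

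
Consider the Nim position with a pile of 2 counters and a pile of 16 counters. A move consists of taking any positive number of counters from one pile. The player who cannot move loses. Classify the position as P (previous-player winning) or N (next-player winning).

N-position

Nim-sum: 2 XOR 16 = 18.
The nim-sum is 18 ≠ 0, so this is an N-position: the player to move can win.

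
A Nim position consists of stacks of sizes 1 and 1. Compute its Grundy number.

Compute the nim-sum pairwise:
1 ⊕ 1 = 0

0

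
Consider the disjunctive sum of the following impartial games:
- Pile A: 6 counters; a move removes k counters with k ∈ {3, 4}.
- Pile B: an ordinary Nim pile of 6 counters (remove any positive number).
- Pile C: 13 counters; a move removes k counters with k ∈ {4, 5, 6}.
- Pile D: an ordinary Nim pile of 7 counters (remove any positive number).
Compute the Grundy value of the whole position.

Grundy values for pile A (subtraction set {3, 4}):
g(0) = mex{} = 0
g(1) = mex{} = 0
g(2) = mex{} = 0
g(3) = mex{0} = 1
g(4) = mex{0} = 1
g(5) = mex{0} = 1
g(6) = mex{0,1} = 2
So g(6) = 2.
Pile B is a plain Nim pile of size 6, so its Grundy value is 6.
Grundy values for pile C (subtraction set {4, 5, 6}):
k:     0  1  2  3  4  5  6  7  8  9 10 11 12 13
g(k):  0  0  0  0  1  1  1  1  2  2  0  0  0  0
So g(13) = 0.
Pile D is a plain Nim pile of size 7, so its Grundy value is 7.
By the Sprague-Grundy theorem, the Grundy value of a sum of independent games is the XOR of the component values.
Combined value = 2 ⊕ 6 ⊕ 0 ⊕ 7 = 3.

3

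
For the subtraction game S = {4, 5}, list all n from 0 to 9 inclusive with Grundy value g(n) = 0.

0, 1, 2, 3, 9

Build the Grundy sequence with g(k) = mex{g(k−s) : s ∈ {4, 5}, s ≤ k}:
g(0) = mex{} = 0
g(1) = mex{} = 0
g(2) = mex{} = 0
g(3) = mex{} = 0
g(4) = mex{0} = 1
g(5) = mex{0} = 1
g(6) = mex{0} = 1
g(7) = mex{0} = 1
g(8) = mex{0,1} = 2
g(9) = mex{1} = 0
The P-positions (g = 0) in 0..9 are 0, 1, 2, 3, 9.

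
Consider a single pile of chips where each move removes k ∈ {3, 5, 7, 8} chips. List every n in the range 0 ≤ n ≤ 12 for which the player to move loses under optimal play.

0, 1, 2, 11, 12

Grundy values for subtraction set {3, 5, 7, 8}:
k:     0  1  2  3  4  5  6  7  8  9 10 11 12
g(k):  0  0  0  1  1  1  2  2  2  3  3  0  0
The P-positions (g = 0) in 0..12 are 0, 1, 2, 11, 12.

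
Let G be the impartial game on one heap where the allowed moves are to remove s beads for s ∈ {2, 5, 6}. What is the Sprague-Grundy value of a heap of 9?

2

Compute g(0), g(1), … for moves {2, 5, 6}:
g(0) = mex{} = 0
g(1) = mex{} = 0
g(2) = mex{0} = 1
g(3) = mex{0} = 1
g(4) = mex{1} = 0
g(5) = mex{0,1} = 2
g(6) = mex{0} = 1
g(7) = mex{0,1,2} = 3
g(8) = mex{1} = 0
g(9) = mex{0,1,3} = 2
So g(9) = 2.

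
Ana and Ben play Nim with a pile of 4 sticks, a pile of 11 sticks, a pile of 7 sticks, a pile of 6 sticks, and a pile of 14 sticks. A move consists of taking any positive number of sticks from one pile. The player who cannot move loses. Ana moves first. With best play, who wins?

Ben wins

Nim-sum: 4 ⊕ 11 ⊕ 7 ⊕ 6 ⊕ 14 = 0.
The nim-sum is 0, so this is a P-position: the player to move is in a losing position under optimal play; Ana is about to move from it and so loses — Ben wins.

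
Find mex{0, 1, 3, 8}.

2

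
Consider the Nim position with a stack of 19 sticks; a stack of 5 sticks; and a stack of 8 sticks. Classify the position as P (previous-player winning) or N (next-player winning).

N-position

Nim-sum: 19 XOR 5 XOR 8 = 30.
The nim-sum is 30 ≠ 0, so this is an N-position: the player to move can win.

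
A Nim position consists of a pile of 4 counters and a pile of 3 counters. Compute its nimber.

7

Compute the nim-sum pairwise:
4 XOR 3 = 7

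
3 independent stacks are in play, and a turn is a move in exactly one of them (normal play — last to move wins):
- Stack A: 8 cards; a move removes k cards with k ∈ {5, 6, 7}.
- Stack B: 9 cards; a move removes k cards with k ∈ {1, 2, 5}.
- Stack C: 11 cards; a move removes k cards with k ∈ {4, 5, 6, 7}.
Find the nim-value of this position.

For stack A, compute g(0), g(1), … with moves {5, 6, 7}:
g(0) = mex{} = 0
g(1) = mex{} = 0
g(2) = mex{} = 0
g(3) = mex{} = 0
g(4) = mex{} = 0
g(5) = mex{0} = 1
g(6) = mex{0} = 1
g(7) = mex{0} = 1
g(8) = mex{0} = 1
So g(8) = 1.
Grundy values for stack B (subtraction set {1, 2, 5}):
g(0) = mex{} = 0
g(1) = mex{0} = 1
g(2) = mex{0,1} = 2
g(3) = mex{1,2} = 0
g(4) = mex{0,2} = 1
g(5) = mex{0,1} = 2
g(6) = mex{1,2} = 0
g(7) = mex{0,2} = 1
g(8) = mex{0,1} = 2
g(9) = mex{1,2} = 0
So g(9) = 0.
Build the Grundy sequence for stack C with g(k) = mex{g(k−s) : s ∈ {4, 5, 6, 7}, s ≤ k}:
k:     0  1  2  3  4  5  6  7  8  9 10 11
g(k):  0  0  0  0  1  1  1  1  2  2  2  0
So g(11) = 0.
The value of a disjunctive sum is the nim-sum of the parts.
Combined value = 1 ⊕ 0 ⊕ 0 = 1.

1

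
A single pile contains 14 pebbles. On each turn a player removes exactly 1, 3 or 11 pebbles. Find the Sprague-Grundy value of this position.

Grundy values for subtraction set {1, 3, 11}:
g(0) = mex{} = 0
g(1) = mex{0} = 1
g(2) = mex{1} = 0
g(3) = mex{0} = 1
g(4) = mex{1} = 0
g(5) = mex{0} = 1
g(6) = mex{1} = 0
g(7) = mex{0} = 1
g(8) = mex{1} = 0
g(9) = mex{0} = 1
g(10) = mex{1} = 0
g(11) = mex{0} = 1
g(12) = mex{1} = 0
g(13) = mex{0} = 1
g(14) = mex{1} = 0
So g(14) = 0.

0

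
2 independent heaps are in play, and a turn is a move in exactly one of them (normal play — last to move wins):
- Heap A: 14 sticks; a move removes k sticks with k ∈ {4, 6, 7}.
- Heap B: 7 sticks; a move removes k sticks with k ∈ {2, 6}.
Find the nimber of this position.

1

Build the Grundy sequence for heap A with g(k) = mex{g(k−s) : s ∈ {4, 6, 7}, s ≤ k}:
g(0) = mex{} = 0
g(1) = mex{} = 0
g(2) = mex{} = 0
g(3) = mex{} = 0
g(4) = mex{0} = 1
g(5) = mex{0} = 1
g(6) = mex{0} = 1
g(7) = mex{0} = 1
g(8) = mex{0,1} = 2
g(9) = mex{0,1} = 2
g(10) = mex{0,1} = 2
g(11) = mex{1} = 0
g(12) = mex{1,2} = 0
g(13) = mex{1,2} = 0
g(14) = mex{1,2} = 0
So g(14) = 0.
Grundy values for heap B (subtraction set {2, 6}):
k:     0  1  2  3  4  5  6  7
g(k):  0  0  1  1  0  0  1  1
So g(7) = 1.
By the Sprague-Grundy theorem, the Grundy value of a sum of independent games is the XOR of the component values.
Combined value = 0 ⊕ 1 = 1.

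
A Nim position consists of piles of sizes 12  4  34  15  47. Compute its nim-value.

Compute the nim-sum pairwise:
12 XOR 4 = 8
8 XOR 34 = 42
42 XOR 15 = 37
37 XOR 47 = 10

10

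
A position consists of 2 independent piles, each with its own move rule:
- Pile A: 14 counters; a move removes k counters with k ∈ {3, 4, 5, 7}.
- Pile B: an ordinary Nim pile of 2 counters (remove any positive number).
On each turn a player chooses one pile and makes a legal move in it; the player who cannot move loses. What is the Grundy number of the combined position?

3

For pile A, compute g(0), g(1), … with moves {3, 4, 5, 7}:
g(0) = mex{} = 0
g(1) = mex{} = 0
g(2) = mex{} = 0
g(3) = mex{0} = 1
g(4) = mex{0} = 1
g(5) = mex{0} = 1
g(6) = mex{0,1} = 2
g(7) = mex{0,1} = 2
g(8) = mex{0,1} = 2
g(9) = mex{0,1,2} = 3
g(10) = mex{1,2} = 0
g(11) = mex{1,2} = 0
g(12) = mex{1,2,3} = 0
g(13) = mex{0,2,3} = 1
g(14) = mex{0,2,3} = 1
So g(14) = 1.
Pile B is a plain Nim pile of size 2, so its Grundy value is 2.
The value of a disjunctive sum is the nim-sum of the parts.
Combined value = 1 ⊕ 2 = 3.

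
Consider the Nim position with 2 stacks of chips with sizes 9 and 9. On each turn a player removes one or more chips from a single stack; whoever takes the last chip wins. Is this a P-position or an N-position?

In binary:
  1001  (9)
  1001  (9)
  ----
  0000  (0)
The nim-sum is 0, so this is a P-position: the player to move is in a losing position under optimal play.

P-position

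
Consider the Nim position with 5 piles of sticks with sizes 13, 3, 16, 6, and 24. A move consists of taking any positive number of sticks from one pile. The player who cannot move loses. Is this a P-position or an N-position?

In binary:
  01101  (13)
  00011  (3)
  10000  (16)
  00110  (6)
  11000  (24)
  -----
  00000  (0)
The nim-sum is 0, so this is a P-position: the player to move is in a losing position under optimal play.

P-position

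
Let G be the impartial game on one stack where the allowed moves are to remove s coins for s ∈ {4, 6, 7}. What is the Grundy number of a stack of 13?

Grundy values for subtraction set {4, 6, 7}:
g(0) = mex{} = 0
g(1) = mex{} = 0
g(2) = mex{} = 0
g(3) = mex{} = 0
g(4) = mex{0} = 1
g(5) = mex{0} = 1
g(6) = mex{0} = 1
g(7) = mex{0} = 1
g(8) = mex{0,1} = 2
g(9) = mex{0,1} = 2
g(10) = mex{0,1} = 2
g(11) = mex{1} = 0
g(12) = mex{1,2} = 0
g(13) = mex{1,2} = 0
So g(13) = 0.

0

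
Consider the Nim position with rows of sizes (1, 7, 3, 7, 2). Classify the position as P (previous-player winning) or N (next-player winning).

P-position

Compute the nim-sum pairwise:
1 ^ 7 = 6
6 ^ 3 = 5
5 ^ 7 = 2
2 ^ 2 = 0
The nim-sum is 0, so this is a P-position: the player to move is in a losing position under optimal play.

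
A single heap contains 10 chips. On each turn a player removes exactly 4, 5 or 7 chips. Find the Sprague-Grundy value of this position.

Build the Grundy sequence with g(k) = mex{g(k−s) : s ∈ {4, 5, 7}, s ≤ k}:
g(0) = mex{} = 0
g(1) = mex{} = 0
g(2) = mex{} = 0
g(3) = mex{} = 0
g(4) = mex{0} = 1
g(5) = mex{0} = 1
g(6) = mex{0} = 1
g(7) = mex{0} = 1
g(8) = mex{0,1} = 2
g(9) = mex{0,1} = 2
g(10) = mex{0,1} = 2
So g(10) = 2.

2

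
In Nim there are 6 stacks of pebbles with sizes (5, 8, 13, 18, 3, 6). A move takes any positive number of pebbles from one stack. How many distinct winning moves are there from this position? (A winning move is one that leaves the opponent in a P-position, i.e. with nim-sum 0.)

Compute the nim-sum pairwise:
5 XOR 8 = 13
13 XOR 13 = 0
0 XOR 18 = 18
18 XOR 3 = 17
17 XOR 6 = 23
The overall nim-sum is X = 23. A stack of size p has a winning move iff p XOR X < p (reduce it to p XOR X).
  5: 5 XOR 23 = 18 ≥ 5 — no move.
  8: 8 XOR 23 = 31 ≥ 8 — no move.
  13: 13 XOR 23 = 26 ≥ 13 — no move.
  18: 18 XOR 23 = 5 < 18 — winning move (to 5).
  3: 3 XOR 23 = 20 ≥ 3 — no move.
  6: 6 XOR 23 = 17 ≥ 6 — no move.
That gives 1 winning move.

1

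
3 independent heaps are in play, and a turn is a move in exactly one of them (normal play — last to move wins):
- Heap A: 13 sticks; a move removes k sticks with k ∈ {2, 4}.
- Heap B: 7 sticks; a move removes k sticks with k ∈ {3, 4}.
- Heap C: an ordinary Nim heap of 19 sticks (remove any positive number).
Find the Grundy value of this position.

For heap A, compute g(0), g(1), … with moves {2, 4}:
k:     0  1  2  3  4  5  6  7  8  9 10 11 12 13
g(k):  0  0  1  1  2  2  0  0  1  1  2  2  0  0
So g(13) = 0.
Grundy values for heap B (subtraction set {3, 4}):
g(0) = mex{} = 0
g(1) = mex{} = 0
g(2) = mex{} = 0
g(3) = mex{0} = 1
g(4) = mex{0} = 1
g(5) = mex{0} = 1
g(6) = mex{0,1} = 2
g(7) = mex{1} = 0
So g(7) = 0.
Heap C is a plain Nim heap of size 19, so its Grundy value is 19.
By the Sprague-Grundy theorem, the Grundy value of a sum of independent games is the XOR of the component values.
Combined value = 0 ⊕ 0 ⊕ 19 = 19.

19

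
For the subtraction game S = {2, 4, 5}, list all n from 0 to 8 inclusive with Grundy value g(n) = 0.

0, 1, 7, 8

Build the Grundy sequence with g(k) = mex{g(k−s) : s ∈ {2, 4, 5}, s ≤ k}:
k:     0  1  2  3  4  5  6  7  8
g(k):  0  0  1  1  2  2  3  0  0
The P-positions (g = 0) in 0..8 are 0, 1, 7, 8.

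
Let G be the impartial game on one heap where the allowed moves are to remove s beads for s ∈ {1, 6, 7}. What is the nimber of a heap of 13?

1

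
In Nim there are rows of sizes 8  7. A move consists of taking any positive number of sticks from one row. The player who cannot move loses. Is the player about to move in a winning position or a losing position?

Winning position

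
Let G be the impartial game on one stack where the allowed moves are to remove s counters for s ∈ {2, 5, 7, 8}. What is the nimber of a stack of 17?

3

Grundy values for subtraction set {2, 5, 7, 8}:
k:     0  1  2  3  4  5  6  7  8  9 10 11 12 13 14 15 16 17
g(k):  0  0  1  1  0  2  1  3  2  2  0  3  1  0  0  1  1  3
So g(17) = 3.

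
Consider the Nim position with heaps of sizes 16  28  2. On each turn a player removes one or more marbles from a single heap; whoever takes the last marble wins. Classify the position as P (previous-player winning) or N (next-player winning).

N-position

Nim-sum: 16 XOR 28 XOR 2 = 14.
The nim-sum is 14 ≠ 0, so this is an N-position: the player to move can win.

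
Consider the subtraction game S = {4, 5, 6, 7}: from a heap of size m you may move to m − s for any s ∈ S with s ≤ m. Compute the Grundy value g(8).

Compute g(0), g(1), … for moves {4, 5, 6, 7}:
k:     0  1  2  3  4  5  6  7  8
g(k):  0  0  0  0  1  1  1  1  2
So g(8) = 2.

2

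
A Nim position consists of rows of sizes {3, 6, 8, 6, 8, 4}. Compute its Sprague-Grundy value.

Nim-sum: 3 XOR 6 XOR 8 XOR 6 XOR 8 XOR 4 = 7.

7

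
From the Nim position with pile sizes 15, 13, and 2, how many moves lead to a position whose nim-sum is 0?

0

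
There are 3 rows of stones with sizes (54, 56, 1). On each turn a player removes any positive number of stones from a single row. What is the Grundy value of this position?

15

Compute the nim-sum pairwise:
54 XOR 56 = 14
14 XOR 1 = 15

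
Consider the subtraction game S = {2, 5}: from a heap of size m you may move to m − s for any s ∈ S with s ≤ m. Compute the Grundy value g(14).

0

Compute g(0), g(1), … for moves {2, 5}:
k:     0  1  2  3  4  5  6  7  8  9 10 11 12 13 14
g(k):  0  0  1  1  0  2  1  0  0  1  1  0  2  1  0
So g(14) = 0.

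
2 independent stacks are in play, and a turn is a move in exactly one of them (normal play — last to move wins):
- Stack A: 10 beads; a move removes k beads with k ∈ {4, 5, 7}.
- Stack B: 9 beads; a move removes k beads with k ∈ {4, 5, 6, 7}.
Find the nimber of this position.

0

Grundy values for stack A (subtraction set {4, 5, 7}):
k:     0  1  2  3  4  5  6  7  8  9 10
g(k):  0  0  0  0  1  1  1  1  2  2  2
So g(10) = 2.
Build the Grundy sequence for stack B with g(k) = mex{g(k−s) : s ∈ {4, 5, 6, 7}, s ≤ k}:
k:     0  1  2  3  4  5  6  7  8  9
g(k):  0  0  0  0  1  1  1  1  2  2
So g(9) = 2.
By the Sprague-Grundy theorem, the Grundy value of a sum of independent games is the XOR of the component values.
Combined value = 2 ⊕ 2 = 0.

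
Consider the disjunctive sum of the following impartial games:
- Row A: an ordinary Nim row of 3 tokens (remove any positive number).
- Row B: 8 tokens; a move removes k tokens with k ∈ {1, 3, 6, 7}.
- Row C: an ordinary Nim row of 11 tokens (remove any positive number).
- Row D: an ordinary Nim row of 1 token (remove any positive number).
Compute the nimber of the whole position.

11

Row A is a plain Nim row of size 3, so its Grundy value is 3.
Build the Grundy sequence for row B with g(k) = mex{g(k−s) : s ∈ {1, 3, 6, 7}, s ≤ k}:
g(0) = mex{} = 0
g(1) = mex{0} = 1
g(2) = mex{1} = 0
g(3) = mex{0} = 1
g(4) = mex{1} = 0
g(5) = mex{0} = 1
g(6) = mex{0,1} = 2
g(7) = mex{0,1,2} = 3
g(8) = mex{0,1,3} = 2
So g(8) = 2.
Row C is a plain Nim row of size 11, so its Grundy value is 11.
Row D is a plain Nim row of size 1, so its Grundy value is 1.
By the Sprague-Grundy theorem, the Grundy value of a sum of independent games is the XOR of the component values.
Combined value = 3 XOR 2 XOR 11 XOR 1 = 11.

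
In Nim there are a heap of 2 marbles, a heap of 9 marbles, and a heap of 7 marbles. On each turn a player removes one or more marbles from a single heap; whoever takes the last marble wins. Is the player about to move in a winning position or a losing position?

Winning position

Nim-sum: 2 ⊕ 9 ⊕ 7 = 12.
The nim-sum is 12 ≠ 0, so this is an N-position: the player to move can win.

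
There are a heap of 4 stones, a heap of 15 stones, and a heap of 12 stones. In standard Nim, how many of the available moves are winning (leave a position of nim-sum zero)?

3

Write each in binary and XOR column by column:
  0100  (4)
  1111  (15)
  1100  (12)
  ----
  0111  (7)
The overall nim-sum is X = 7. A heap of size p has a winning move iff p XOR X < p (reduce it to p XOR X).
  4: 4 XOR 7 = 3 < 4 — winning move (to 3).
  15: 15 XOR 7 = 8 < 15 — winning move (to 8).
  12: 12 XOR 7 = 11 < 12 — winning move (to 11).
That gives 3 winning moves.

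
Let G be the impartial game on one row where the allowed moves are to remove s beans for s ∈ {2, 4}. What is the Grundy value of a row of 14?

1

Grundy values for subtraction set {2, 4}:
k:     0  1  2  3  4  5  6  7  8  9 10 11 12 13 14
g(k):  0  0  1  1  2  2  0  0  1  1  2  2  0  0  1
So g(14) = 1.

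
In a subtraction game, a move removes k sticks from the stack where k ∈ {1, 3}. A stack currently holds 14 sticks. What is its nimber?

Build the Grundy sequence with g(k) = mex{g(k−s) : s ∈ {1, 3}, s ≤ k}:
k:     0  1  2  3  4  5  6  7  8  9 10 11 12 13 14
g(k):  0  1  0  1  0  1  0  1  0  1  0  1  0  1  0
So g(14) = 0.

0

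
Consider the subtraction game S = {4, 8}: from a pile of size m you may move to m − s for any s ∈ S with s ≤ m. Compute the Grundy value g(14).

Grundy values for subtraction set {4, 8}:
k:     0  1  2  3  4  5  6  7  8  9 10 11 12 13 14
g(k):  0  0  0  0  1  1  1  1  2  2  2  2  0  0  0
So g(14) = 0.

0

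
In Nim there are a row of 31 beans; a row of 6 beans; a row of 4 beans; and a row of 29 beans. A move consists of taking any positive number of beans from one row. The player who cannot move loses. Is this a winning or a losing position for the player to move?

Losing position

Compute the nim-sum pairwise:
31 ⊕ 6 = 25
25 ⊕ 4 = 29
29 ⊕ 29 = 0
The nim-sum is 0, so this is a P-position: the player to move is in a losing position under optimal play.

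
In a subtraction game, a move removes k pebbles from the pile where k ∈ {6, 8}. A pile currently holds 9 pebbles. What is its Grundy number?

1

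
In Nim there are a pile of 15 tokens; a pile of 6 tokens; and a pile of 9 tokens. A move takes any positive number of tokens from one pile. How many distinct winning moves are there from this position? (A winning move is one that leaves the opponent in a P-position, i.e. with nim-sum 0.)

0

Nim-sum: 15 XOR 6 XOR 9 = 0.
The nim-sum is already 0, so every move leaves a nonzero nim-sum — there are no winning moves.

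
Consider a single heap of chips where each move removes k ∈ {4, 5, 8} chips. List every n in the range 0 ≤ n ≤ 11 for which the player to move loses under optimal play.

0, 1, 2, 3

Compute g(0), g(1), … for moves {4, 5, 8}:
g(0) = mex{} = 0
g(1) = mex{} = 0
g(2) = mex{} = 0
g(3) = mex{} = 0
g(4) = mex{0} = 1
g(5) = mex{0} = 1
g(6) = mex{0} = 1
g(7) = mex{0} = 1
g(8) = mex{0,1} = 2
g(9) = mex{0,1} = 2
g(10) = mex{0,1} = 2
g(11) = mex{0,1} = 2
The P-positions (g = 0) in 0..11 are 0, 1, 2, 3.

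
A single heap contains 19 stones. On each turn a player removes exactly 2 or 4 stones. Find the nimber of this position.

Build the Grundy sequence with g(k) = mex{g(k−s) : s ∈ {2, 4}, s ≤ k}:
k:     0  1  2  3  4  5  6  7  8  9 10 11 12 13 14 15 16 17 18 19
g(k):  0  0  1  1  2  2  0  0  1  1  2  2  0  0  1  1  2  2  0  0
So g(19) = 0.

0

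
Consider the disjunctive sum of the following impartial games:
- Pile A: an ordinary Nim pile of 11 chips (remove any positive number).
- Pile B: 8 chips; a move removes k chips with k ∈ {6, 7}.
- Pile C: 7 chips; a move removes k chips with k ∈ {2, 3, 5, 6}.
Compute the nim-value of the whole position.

Pile A is a plain Nim pile of size 11, so its Grundy value is 11.
Grundy values for pile B (subtraction set {6, 7}):
k:     0  1  2  3  4  5  6  7  8
g(k):  0  0  0  0  0  0  1  1  1
So g(8) = 1.
For pile C, compute g(0), g(1), … with moves {2, 3, 5, 6}:
k:     0  1  2  3  4  5  6  7
g(k):  0  0  1  1  2  2  3  3
So g(7) = 3.
By the Sprague-Grundy theorem, the Grundy value of a sum of independent games is the XOR of the component values.
Combined value = 11 ⊕ 1 ⊕ 3 = 9.

9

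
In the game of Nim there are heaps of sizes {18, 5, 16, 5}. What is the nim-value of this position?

Nim-sum: 18 XOR 5 XOR 16 XOR 5 = 2.

2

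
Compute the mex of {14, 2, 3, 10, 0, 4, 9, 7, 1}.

5

The values 0, 1, 2, 3, 4 are all present; 5 is the first non-negative integer missing from the set.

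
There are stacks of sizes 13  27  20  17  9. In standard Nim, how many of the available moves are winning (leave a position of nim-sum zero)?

3

Nim-sum: 13 ^ 27 ^ 20 ^ 17 ^ 9 = 26.
The overall nim-sum is X = 26. A stack of size p has a winning move iff p XOR X < p (reduce it to p XOR X).
  13: 13 XOR 26 = 23 ≥ 13 — no move.
  27: 27 XOR 26 = 1 < 27 — winning move (to 1).
  20: 20 XOR 26 = 14 < 20 — winning move (to 14).
  17: 17 XOR 26 = 11 < 17 — winning move (to 11).
  9: 9 XOR 26 = 19 ≥ 9 — no move.
That gives 3 winning moves.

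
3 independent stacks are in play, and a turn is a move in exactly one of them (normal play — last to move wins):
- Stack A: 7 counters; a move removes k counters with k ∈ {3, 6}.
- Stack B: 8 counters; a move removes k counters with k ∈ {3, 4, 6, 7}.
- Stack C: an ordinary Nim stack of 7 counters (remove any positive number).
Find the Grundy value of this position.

7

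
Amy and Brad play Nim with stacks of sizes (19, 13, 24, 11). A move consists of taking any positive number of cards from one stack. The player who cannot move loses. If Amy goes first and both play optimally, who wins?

Amy wins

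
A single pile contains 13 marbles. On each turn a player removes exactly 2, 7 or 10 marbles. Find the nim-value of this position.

0

Build the Grundy sequence with g(k) = mex{g(k−s) : s ∈ {2, 7, 10}, s ≤ k}:
g(0) = mex{} = 0
g(1) = mex{} = 0
g(2) = mex{0} = 1
g(3) = mex{0} = 1
g(4) = mex{1} = 0
g(5) = mex{1} = 0
g(6) = mex{0} = 1
g(7) = mex{0} = 1
g(8) = mex{0,1} = 2
g(9) = mex{1} = 0
g(10) = mex{0,1,2} = 3
g(11) = mex{0} = 1
g(12) = mex{0,1,3} = 2
g(13) = mex{1} = 0
So g(13) = 0.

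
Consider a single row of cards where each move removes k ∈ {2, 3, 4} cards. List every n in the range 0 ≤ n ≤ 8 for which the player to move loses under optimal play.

Grundy values for subtraction set {2, 3, 4}:
k:     0  1  2  3  4  5  6  7  8
g(k):  0  0  1  1  2  2  0  0  1
The P-positions (g = 0) in 0..8 are 0, 1, 6, 7.

0, 1, 6, 7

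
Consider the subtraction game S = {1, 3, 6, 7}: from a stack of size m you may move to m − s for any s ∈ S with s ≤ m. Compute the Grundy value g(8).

Compute g(0), g(1), … for moves {1, 3, 6, 7}:
k:     0  1  2  3  4  5  6  7  8
g(k):  0  1  0  1  0  1  2  3  2
So g(8) = 2.

2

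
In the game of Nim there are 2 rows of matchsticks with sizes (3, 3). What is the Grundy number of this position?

In binary:
  11  (3)
  11  (3)
  --
  00  (0)

0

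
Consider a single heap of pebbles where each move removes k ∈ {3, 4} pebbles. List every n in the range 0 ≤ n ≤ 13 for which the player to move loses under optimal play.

0, 1, 2, 7, 8, 9

Compute g(0), g(1), … for moves {3, 4}:
g(0) = mex{} = 0
g(1) = mex{} = 0
g(2) = mex{} = 0
g(3) = mex{0} = 1
g(4) = mex{0} = 1
g(5) = mex{0} = 1
g(6) = mex{0,1} = 2
g(7) = mex{1} = 0
g(8) = mex{1} = 0
g(9) = mex{1,2} = 0
g(10) = mex{0,2} = 1
g(11) = mex{0} = 1
g(12) = mex{0} = 1
g(13) = mex{0,1} = 2
The P-positions (g = 0) in 0..13 are 0, 1, 2, 7, 8, 9.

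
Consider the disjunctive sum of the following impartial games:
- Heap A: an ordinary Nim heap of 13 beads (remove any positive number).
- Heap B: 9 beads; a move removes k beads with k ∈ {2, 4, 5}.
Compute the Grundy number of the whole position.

12

Heap A is a plain Nim heap of size 13, so its Grundy value is 13.
For heap B, compute g(0), g(1), … with moves {2, 4, 5}:
k:     0  1  2  3  4  5  6  7  8  9
g(k):  0  0  1  1  2  2  3  0  0  1
So g(9) = 1.
The value of a disjunctive sum is the nim-sum of the parts.
Combined value = 13 ⊕ 1 = 12.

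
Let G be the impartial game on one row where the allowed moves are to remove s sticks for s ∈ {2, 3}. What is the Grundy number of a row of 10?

0

Build the Grundy sequence with g(k) = mex{g(k−s) : s ∈ {2, 3}, s ≤ k}:
g(0) = mex{} = 0
g(1) = mex{} = 0
g(2) = mex{0} = 1
g(3) = mex{0} = 1
g(4) = mex{0,1} = 2
g(5) = mex{1} = 0
g(6) = mex{1,2} = 0
g(7) = mex{0,2} = 1
g(8) = mex{0} = 1
g(9) = mex{0,1} = 2
g(10) = mex{1} = 0
So g(10) = 0.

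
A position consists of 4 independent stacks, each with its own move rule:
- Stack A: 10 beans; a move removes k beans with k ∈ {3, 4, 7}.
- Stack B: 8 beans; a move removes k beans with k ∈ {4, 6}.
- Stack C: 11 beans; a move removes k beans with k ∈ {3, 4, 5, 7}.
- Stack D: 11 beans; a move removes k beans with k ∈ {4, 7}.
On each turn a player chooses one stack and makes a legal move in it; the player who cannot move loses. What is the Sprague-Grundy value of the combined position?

2

Build the Grundy sequence for stack A with g(k) = mex{g(k−s) : s ∈ {3, 4, 7}, s ≤ k}:
k:     0  1  2  3  4  5  6  7  8  9 10
g(k):  0  0  0  1  1  1  2  2  2  3  0
So g(10) = 0.
For stack B, compute g(0), g(1), … with moves {4, 6}:
k:     0  1  2  3  4  5  6  7  8
g(k):  0  0  0  0  1  1  1  1  2
So g(8) = 2.
Grundy values for stack C (subtraction set {3, 4, 5, 7}):
k:     0  1  2  3  4  5  6  7  8  9 10 11
g(k):  0  0  0  1  1  1  2  2  2  3  0  0
So g(11) = 0.
For stack D, compute g(0), g(1), … with moves {4, 7}:
g(0) = mex{} = 0
g(1) = mex{} = 0
g(2) = mex{} = 0
g(3) = mex{} = 0
g(4) = mex{0} = 1
g(5) = mex{0} = 1
g(6) = mex{0} = 1
g(7) = mex{0} = 1
g(8) = mex{0,1} = 2
g(9) = mex{0,1} = 2
g(10) = mex{0,1} = 2
g(11) = mex{1} = 0
So g(11) = 0.
The value of a disjunctive sum is the nim-sum of the parts.
Combined value = 0 XOR 2 XOR 0 XOR 0 = 2.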